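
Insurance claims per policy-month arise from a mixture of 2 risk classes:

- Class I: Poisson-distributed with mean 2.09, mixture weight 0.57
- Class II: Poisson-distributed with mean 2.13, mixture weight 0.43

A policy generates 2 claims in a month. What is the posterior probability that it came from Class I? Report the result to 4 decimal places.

The responsibility of component k is π_k f_k(x) divided by Σ_j π_j f_j(x).
Evaluate each component's likelihood at the observed value:
  L_I = 0.270139
  L_II = 0.269576
Unnormalised posteriors:
  π_I·L_I = 0.57 × 0.270139 = 0.153979
  π_II·L_II = 0.43 × 0.269576 = 0.115918
Evidence: 0.153979 + 0.115918 = 0.269897
P(Class I | 2 claims) = 0.153979 / 0.269897 ≈ 0.5705

0.5705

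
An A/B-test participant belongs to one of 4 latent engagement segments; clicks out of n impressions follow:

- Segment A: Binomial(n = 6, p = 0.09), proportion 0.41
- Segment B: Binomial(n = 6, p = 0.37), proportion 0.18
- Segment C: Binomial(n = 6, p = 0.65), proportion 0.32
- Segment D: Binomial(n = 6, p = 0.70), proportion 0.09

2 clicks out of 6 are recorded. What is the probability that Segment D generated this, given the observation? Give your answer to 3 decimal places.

The responsibility of component k is π_k f_k(x) divided by Σ_j π_j f_j(x).
Binomial probabilities:
  f_A = 0.0833186
  f_B = 0.323487
  f_C = 0.0951021
  f_D = 0.059535
Weight by the priors:
  π_A·f_A = 0.41 × 0.0833186 = 0.0341606
  π_B·f_B = 0.18 × 0.323487 = 0.0582277
  π_C·f_C = 0.32 × 0.0951021 = 0.0304327
  π_D·f_D = 0.09 × 0.059535 = 0.00535815
Normaliser: 0.0341606 + 0.0582277 + 0.0304327 + 0.00535815 = 0.128179
P(Segment D | data) = 0.00535815 / 0.128179 ≈ 0.042

0.042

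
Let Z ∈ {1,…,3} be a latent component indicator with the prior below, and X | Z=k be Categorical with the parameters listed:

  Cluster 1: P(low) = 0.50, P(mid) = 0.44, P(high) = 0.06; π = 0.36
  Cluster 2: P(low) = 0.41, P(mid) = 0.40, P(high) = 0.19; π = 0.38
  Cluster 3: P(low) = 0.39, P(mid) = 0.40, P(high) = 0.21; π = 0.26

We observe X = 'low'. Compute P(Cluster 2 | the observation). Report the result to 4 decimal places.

0.3564

Apply Bayes' rule: the posterior for each component is proportional to its prior times its likelihood at x.
Evaluate each component's likelihood at the observed value:
  p_1 = 0.5
  p_2 = 0.41
  p_3 = 0.39
Prior × likelihood for each component:
  π_1·p_1 = 0.36 × 0.5 = 0.18
  π_2·p_2 = 0.38 × 0.41 = 0.1558
  π_3·p_3 = 0.26 × 0.39 = 0.1014
Evidence: 0.18 + 0.1558 + 0.1014 = 0.4372
P(Cluster 2 | data) ≈ 0.3564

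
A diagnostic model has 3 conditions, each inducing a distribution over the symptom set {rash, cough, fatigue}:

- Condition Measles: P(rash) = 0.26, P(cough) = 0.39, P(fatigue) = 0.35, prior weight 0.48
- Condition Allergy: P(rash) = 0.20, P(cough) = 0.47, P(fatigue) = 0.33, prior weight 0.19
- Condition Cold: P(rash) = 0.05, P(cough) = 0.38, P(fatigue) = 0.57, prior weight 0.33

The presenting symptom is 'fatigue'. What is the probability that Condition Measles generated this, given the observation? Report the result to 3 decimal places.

By Bayes' theorem, P(k | x) = π_k f_k(x) / Σ_j π_j f_j(x).
Component likelihoods at x = 'fatigue':
  p_Measles = 0.35
  p_Allergy = 0.33
  p_Cold = 0.57
Multiply by the mixture weights:
  π_Measles·p_Measles = 0.48 × 0.35 = 0.168
  π_Allergy·p_Allergy = 0.19 × 0.33 = 0.0627
  π_Cold·p_Cold = 0.33 × 0.57 = 0.1881
Denominator: 0.168 + 0.0627 + 0.1881 = 0.4188
Responsibility of Condition Measles: 0.168 / 0.4188 ≈ 0.401

0.401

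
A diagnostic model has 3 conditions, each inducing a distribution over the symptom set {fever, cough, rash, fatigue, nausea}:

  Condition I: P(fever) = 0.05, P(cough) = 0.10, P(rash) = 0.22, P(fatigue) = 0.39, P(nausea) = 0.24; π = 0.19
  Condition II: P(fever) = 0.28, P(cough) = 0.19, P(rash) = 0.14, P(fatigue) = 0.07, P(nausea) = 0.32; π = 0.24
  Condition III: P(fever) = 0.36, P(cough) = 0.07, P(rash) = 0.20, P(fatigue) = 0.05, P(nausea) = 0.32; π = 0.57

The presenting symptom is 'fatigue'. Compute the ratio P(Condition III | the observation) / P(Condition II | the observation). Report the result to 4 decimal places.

1.6964

The posterior odds equal the prior odds times the likelihood ratio: (P(Z=i)/P(Z=j))·(f_i(x)/f_j(x)).
Evaluate each component's likelihood at the observed value:
  f_I = P(fatigue | comp) = 0.39
  f_II = P(fatigue | comp) = 0.07
  f_III = P(fatigue | comp) = 0.05
Posterior odds = (P(Z=III)·f_III) / (P(Z=II)·f_II) = (0.57·0.05) / (0.24·0.07) = 0.0285 / 0.0168 ≈ 1.6964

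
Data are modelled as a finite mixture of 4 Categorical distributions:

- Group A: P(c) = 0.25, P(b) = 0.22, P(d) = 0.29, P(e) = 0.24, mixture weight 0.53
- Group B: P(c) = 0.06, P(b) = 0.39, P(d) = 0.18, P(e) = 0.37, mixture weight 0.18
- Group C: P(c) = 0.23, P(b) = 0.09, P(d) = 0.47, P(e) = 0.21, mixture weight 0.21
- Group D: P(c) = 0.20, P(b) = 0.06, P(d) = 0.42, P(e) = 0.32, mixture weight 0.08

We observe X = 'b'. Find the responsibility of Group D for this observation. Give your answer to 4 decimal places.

P(component k | x) = π_k·f_k(x) / marginal(x), where marginal(x) = Σ_j π_j·f_j(x).
Categorical probabilities:
  f_A = 0.22
  f_B = 0.39
  f_C = 0.09
  f_D = 0.06
Multiply by the mixture weights:
  π_A·f_A = 0.53 × 0.22 = 0.1166
  π_B·f_B = 0.18 × 0.39 = 0.0702
  π_C·f_C = 0.21 × 0.09 = 0.0189
  π_D·f_D = 0.08 × 0.06 = 0.0048
Evidence: 0.1166 + 0.0702 + 0.0189 + 0.0048 = 0.2105
Responsibility of Group D: 0.0048 / 0.2105 ≈ 0.0228

0.0228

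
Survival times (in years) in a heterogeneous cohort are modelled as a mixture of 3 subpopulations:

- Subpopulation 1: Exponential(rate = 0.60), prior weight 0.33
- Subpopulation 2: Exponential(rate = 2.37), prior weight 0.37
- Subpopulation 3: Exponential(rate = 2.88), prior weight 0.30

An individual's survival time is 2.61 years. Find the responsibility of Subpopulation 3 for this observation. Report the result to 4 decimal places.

The responsibility of component k is w_k f_k(x) divided by Σ_j w_j f_j(x).
Evaluate each component's likelihood at the observed value:
  L_1 = 0.60·e^(−0.60·2.61) = 0.60·e^(−1.5660) = 0.125327
  L_2 = 2.37·e^(−2.37·2.61) = 2.37·e^(−6.1857) = 0.00487902
  L_3 = 2.88·e^(−2.88·2.61) = 2.88·e^(−7.5168) = 0.00156635
Unnormalised posteriors:
  w_1·L_1 = 0.33 × 0.125327 = 0.041358
  w_2·L_2 = 0.37 × 0.00487902 = 0.00180524
  w_3·L_3 = 0.30 × 0.00156635 = 0.000469904
Evidence: 0.041358 + 0.00180524 + 0.000469904 = 0.0436332
So the posterior for Subpopulation 3 is 0.000469904 / 0.0436332 ≈ 0.0108.

0.0108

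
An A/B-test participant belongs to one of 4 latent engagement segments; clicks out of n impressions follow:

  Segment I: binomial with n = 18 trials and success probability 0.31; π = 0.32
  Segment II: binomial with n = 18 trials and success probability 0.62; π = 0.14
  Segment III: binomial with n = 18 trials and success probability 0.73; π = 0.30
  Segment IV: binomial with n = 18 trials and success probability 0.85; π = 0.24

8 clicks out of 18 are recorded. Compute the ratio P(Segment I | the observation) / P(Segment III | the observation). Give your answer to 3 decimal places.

The posterior odds equal the prior odds times the likelihood ratio: (π_i/π_j)·(f_i(x)/f_j(x)).
Evaluate each component's likelihood at the observed value:
  p_I = C(18,8)·0.31^8·0.69^10 = 43758·8.52891e-05·0.0244619 = 0.0912939
  p_II = C(18,8)·0.62^8·0.38^10 = 43758·0.021834·6.27821e-05 = 0.0599828
  p_III = C(18,8)·0.73^8·0.27^10 = 43758·0.080646·2.05891e-06 = 0.00726571
  p_IV = C(18,8)·0.85^8·0.15^10 = 43758·0.272491·5.7665e-09 = 6.87577e-05
Odds = (0.32/0.30) × (0.0912939/0.00726571) = 1.06667 × 12.565 ≈ 13.403

13.403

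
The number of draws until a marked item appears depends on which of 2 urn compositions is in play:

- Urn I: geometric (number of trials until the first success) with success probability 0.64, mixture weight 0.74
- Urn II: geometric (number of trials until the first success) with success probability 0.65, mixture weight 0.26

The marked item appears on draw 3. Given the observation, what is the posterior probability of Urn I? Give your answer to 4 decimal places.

The responsibility of component k is π_k f_k(x) divided by Σ_j π_j f_j(x).
Component likelihoods at x = 3:
  p_I = 0.082944
  p_II = 0.079625
Prior × likelihood for each component:
  π_I·p_I = 0.74 × 0.082944 = 0.0613786
  π_II·p_II = 0.26 × 0.079625 = 0.0207025
Sum: 0.0613786 + 0.0207025 = 0.0820811
P(Urn I | the observation) = 0.0613786 / 0.0820811 ≈ 0.7478

0.7478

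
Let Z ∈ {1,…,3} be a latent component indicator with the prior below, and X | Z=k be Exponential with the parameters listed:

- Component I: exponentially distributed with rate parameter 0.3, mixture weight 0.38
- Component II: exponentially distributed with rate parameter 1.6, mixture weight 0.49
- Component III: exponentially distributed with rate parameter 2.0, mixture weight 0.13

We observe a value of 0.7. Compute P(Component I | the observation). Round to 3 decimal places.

0.224

Apply Bayes' rule: the posterior for each component is proportional to its prior times its likelihood at x.
Evaluate each component's likelihood at the observed value:
  L_I = 0.3·e^(−0.3·0.7) = 0.3·e^(−0.2100) = 0.243175
  L_II = 1.6·e^(−1.6·0.7) = 1.6·e^(−1.1200) = 0.522048
  L_III = 2.0·e^(−2.0·0.7) = 2.0·e^(−1.4000) = 0.493194
Weight by the priors:
  w_I·L_I = 0.38 × 0.243175 = 0.0924066
  w_II·L_II = 0.49 × 0.522048 = 0.255803
  w_III·L_III = 0.13 × 0.493194 = 0.0641152
Denominator: 0.0924066 + 0.255803 + 0.0641152 = 0.412325
So the posterior for Component I is 0.0924066 / 0.412325 ≈ 0.224.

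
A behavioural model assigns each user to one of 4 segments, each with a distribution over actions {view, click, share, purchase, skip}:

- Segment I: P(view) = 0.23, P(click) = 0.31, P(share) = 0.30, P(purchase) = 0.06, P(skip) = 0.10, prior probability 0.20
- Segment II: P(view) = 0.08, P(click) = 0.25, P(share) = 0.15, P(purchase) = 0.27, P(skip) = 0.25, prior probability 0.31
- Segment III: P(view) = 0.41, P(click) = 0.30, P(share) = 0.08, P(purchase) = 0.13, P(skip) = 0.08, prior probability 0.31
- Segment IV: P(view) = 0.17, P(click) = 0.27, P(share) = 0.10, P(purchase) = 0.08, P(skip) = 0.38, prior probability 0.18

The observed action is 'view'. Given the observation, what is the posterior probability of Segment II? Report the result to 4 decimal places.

0.1085

By Bayes' theorem, P(k | x) = P(Z=k) f_k(x) / Σ_j P(Z=j) f_j(x).
Evaluate each component's likelihood at the observed value:
  L_I = 0.23
  L_II = 0.08
  L_III = 0.41
  L_IV = 0.17
Weight by the priors:
  P(Z=I)·L_I = 0.20 × 0.23 = 0.046
  P(Z=II)·L_II = 0.31 × 0.08 = 0.0248
  P(Z=III)·L_III = 0.31 × 0.41 = 0.1271
  P(Z=IV)·L_IV = 0.18 × 0.17 = 0.0306
Sum: 0.046 + 0.0248 + 0.1271 + 0.0306 = 0.2285
P(Segment II | data) = 0.0248 / 0.2285 ≈ 0.1085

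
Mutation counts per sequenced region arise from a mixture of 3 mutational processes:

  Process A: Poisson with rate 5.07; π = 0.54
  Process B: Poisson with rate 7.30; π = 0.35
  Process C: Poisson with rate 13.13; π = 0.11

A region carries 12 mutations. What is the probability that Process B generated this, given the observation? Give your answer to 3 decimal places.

0.447

By Bayes' theorem, P(k | x) = P(Z=k) f_k(x) / Σ_j P(Z=j) f_j(x).
Component likelihoods at x = 12 mutations:
  p_A = e^(−5.07)·5.07^12/12! = 0.00378343
  p_B = e^(−7.30)·7.30^12/12! = 0.0322989
  p_C = e^(−13.13)·13.13^12/12! = 0.108781
Unnormalised posteriors:
  P(Z=A)·p_A = 0.54 × 0.00378343 = 0.00204305
  P(Z=B)·p_B = 0.35 × 0.0322989 = 0.0113046
  P(Z=C)·p_C = 0.11 × 0.108781 = 0.0119659
Evidence: 0.00204305 + 0.0113046 + 0.0119659 = 0.0253136
P(Process B | x) ≈ 0.447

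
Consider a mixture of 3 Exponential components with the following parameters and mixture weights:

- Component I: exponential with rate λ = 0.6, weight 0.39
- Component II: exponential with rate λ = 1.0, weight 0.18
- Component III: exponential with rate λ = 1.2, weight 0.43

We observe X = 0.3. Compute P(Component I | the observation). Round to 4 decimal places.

The responsibility of component k is w_k f_k(x) divided by Σ_j w_j f_j(x).
Component likelihoods at x = 0.3:
  p_I = 0.501162
  p_II = 0.740818
  p_III = 0.837212
Unnormalised posteriors:
  w_I·p_I = 0.39 × 0.501162 = 0.195453
  w_II·p_II = 0.18 × 0.740818 = 0.133347
  w_III·p_III = 0.43 × 0.837212 = 0.360001
Sum: 0.195453 + 0.133347 + 0.360001 = 0.688801
Responsibility of Component I: 0.195453 / 0.688801 ≈ 0.2838

0.2838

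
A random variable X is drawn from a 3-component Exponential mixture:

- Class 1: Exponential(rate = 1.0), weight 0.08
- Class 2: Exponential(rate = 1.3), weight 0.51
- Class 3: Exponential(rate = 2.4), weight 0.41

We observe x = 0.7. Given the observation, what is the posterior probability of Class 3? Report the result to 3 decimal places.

0.374

Apply Bayes' rule: the posterior for each component is proportional to its prior times its likelihood at x.
Evaluate each component's likelihood at the observed value:
  L_1 = 0.496585
  L_2 = 0.523281
  L_3 = 0.447298
Prior × likelihood for each component:
  π_1·L_1 = 0.08 × 0.496585 = 0.0397268
  π_2·L_2 = 0.51 × 0.523281 = 0.266874
  π_3·L_3 = 0.41 × 0.447298 = 0.183392
Normaliser: 0.0397268 + 0.266874 + 0.183392 = 0.489992
P(Class 3 | data) ≈ 0.374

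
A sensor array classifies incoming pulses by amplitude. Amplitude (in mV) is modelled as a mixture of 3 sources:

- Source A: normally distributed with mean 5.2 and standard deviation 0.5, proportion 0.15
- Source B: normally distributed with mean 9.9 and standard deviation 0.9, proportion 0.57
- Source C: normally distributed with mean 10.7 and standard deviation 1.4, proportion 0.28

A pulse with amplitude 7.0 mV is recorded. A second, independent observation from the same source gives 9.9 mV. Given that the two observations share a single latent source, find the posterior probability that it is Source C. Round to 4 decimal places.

0.4853

Apply Bayes' rule: the posterior for each component is proportional to its prior times its likelihood at x.
Since both observations come from the same component, the likelihood for component k is f_k(x₁)·f_k(x₂).
  p_A = [(1/(0.5·√(2π)))·exp(−(7.0−5.2)²/(2·0.5²)) = 0.797885·exp(-6.48000) = 0.0012238] × [5.18573e-20] = 6.34632e-23
  p_B = [(1/(0.9·√(2π)))·exp(−(7.0−9.9)²/(2·0.9²)) = 0.443269·exp(-5.19136) = 0.00246655] × [0.443269] = 0.00109334
  p_C = [(1/(1.4·√(2π)))·exp(−(7.0−10.7)²/(2·1.4²)) = 0.284959·exp(-3.49235) = 0.00867112] × [0.242034] = 0.00209871
Multiply by the mixture weights:
  P(Z=A)·p_A = 0.15 × 6.34632e-23 = 9.51947e-24
  P(Z=B)·p_B = 0.57 × 0.00109334 = 0.000623206
  P(Z=C)·p_C = 0.28 × 0.00209871 = 0.000587638
Normaliser: 9.51947e-24 + 0.000623206 + 0.000587638 = 0.00121084
P(Source C | x) = 0.000587638 / 0.00121084 ≈ 0.4853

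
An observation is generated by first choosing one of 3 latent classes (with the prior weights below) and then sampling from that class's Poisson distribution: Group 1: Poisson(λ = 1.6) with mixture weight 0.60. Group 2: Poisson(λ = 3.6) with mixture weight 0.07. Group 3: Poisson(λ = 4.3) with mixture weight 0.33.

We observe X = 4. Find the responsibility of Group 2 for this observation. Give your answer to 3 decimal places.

Apply Bayes' rule: the posterior for each component is proportional to its prior times its likelihood at x.
Poisson probabilities:
  L_1 = e^(−1.6)·1.6^4/4! = 0.0551312
  L_2 = e^(−3.6)·3.6^4/4! = 0.191222
  L_3 = e^(−4.3)·4.3^4/4! = 0.193284
Multiply by the mixture weights:
  π_1·L_1 = 0.60 × 0.0551312 = 0.0330787
  π_2·L_2 = 0.07 × 0.191222 = 0.0133856
  π_3·L_3 = 0.33 × 0.193284 = 0.0637838
Evidence: 0.0330787 + 0.0133856 + 0.0637838 = 0.110248
P(Group 2 | 4) = 0.0133856 / 0.110248 ≈ 0.121

0.121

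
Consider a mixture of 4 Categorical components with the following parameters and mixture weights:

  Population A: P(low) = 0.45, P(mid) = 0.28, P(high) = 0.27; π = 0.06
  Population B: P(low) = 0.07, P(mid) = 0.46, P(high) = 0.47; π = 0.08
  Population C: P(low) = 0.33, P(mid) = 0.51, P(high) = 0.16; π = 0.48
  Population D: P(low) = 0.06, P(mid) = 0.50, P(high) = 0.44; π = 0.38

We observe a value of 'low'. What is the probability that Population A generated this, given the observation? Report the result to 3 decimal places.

By Bayes' theorem, P(k | x) = π_k f_k(x) / Σ_j π_j f_j(x).
Evaluate each component's likelihood at the observed value:
  f_A = 0.45
  f_B = 0.07
  f_C = 0.33
  f_D = 0.06
Unnormalised posteriors:
  π_A·f_A = 0.06 × 0.45 = 0.027
  π_B·f_B = 0.08 × 0.07 = 0.0056
  π_C·f_C = 0.48 × 0.33 = 0.1584
  π_D·f_D = 0.38 × 0.06 = 0.0228
Evidence: 0.027 + 0.0056 + 0.1584 + 0.0228 = 0.2138
Responsibility of Population A: 0.027 / 0.2138 ≈ 0.126

0.126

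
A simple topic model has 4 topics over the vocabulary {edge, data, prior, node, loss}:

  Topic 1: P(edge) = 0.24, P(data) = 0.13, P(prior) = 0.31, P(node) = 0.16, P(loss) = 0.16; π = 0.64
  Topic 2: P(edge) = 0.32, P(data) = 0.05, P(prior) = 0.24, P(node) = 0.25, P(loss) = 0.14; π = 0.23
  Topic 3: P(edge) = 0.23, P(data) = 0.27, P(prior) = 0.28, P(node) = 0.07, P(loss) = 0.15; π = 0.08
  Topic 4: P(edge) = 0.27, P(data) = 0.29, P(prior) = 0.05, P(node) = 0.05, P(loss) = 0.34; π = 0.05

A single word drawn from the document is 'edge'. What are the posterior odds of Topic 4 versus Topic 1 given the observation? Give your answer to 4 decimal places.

The posterior odds equal the prior odds times the likelihood ratio: (P(Z=i)/P(Z=j))·(f_i(x)/f_j(x)).
Evaluate each component's likelihood at the observed value:
  L_1 = 0.24
  L_2 = 0.32
  L_3 = 0.23
  L_4 = 0.27
Odds = (0.05/0.64) × (0.27/0.24) = 0.078125 × 1.125 ≈ 0.0879

0.0879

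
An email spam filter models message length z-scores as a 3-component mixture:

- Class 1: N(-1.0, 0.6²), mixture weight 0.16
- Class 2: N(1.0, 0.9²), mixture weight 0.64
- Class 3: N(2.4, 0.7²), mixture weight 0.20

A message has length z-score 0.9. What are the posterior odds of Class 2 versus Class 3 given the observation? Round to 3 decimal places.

24.571

Since P(k|x) ∝ π_k f_k(x), the posterior odds are π_i f_i(x) / (π_j f_j(x)).
Evaluate each component's likelihood at the observed value:
  p_1 = (1/(0.6·√(2π)))·exp(−(0.9−-1.0)²/(2·0.6²)) = 0.664904·exp(-5.01389) = 0.00441829
  p_2 = (1/(0.9·√(2π)))·exp(−(0.9−1.0)²/(2·0.9²)) = 0.443269·exp(-0.00617) = 0.440541
  p_3 = (1/(0.7·√(2π)))·exp(−(0.9−2.4)²/(2·0.7²)) = 0.569918·exp(-2.29592) = 0.057373
0.281946 / 0.0114746 ≈ 24.571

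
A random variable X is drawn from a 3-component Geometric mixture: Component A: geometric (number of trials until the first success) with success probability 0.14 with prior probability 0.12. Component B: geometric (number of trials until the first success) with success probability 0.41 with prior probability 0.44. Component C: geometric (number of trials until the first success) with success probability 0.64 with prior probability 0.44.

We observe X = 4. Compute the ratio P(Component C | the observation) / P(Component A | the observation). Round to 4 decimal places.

1.2295

Since P(k|x) ∝ π_k f_k(x), the posterior odds are π_i f_i(x) / (π_j f_j(x)).
Geometric probabilities:
  f_A = 0.14·(1−0.14)^3 = 0.14·0.636056 = 0.0890478
  f_B = 0.41·(1−0.41)^3 = 0.41·0.205379 = 0.0842054
  f_C = 0.64·(1−0.64)^3 = 0.64·0.046656 = 0.0298598
0.0131383 / 0.0106857 ≈ 1.2295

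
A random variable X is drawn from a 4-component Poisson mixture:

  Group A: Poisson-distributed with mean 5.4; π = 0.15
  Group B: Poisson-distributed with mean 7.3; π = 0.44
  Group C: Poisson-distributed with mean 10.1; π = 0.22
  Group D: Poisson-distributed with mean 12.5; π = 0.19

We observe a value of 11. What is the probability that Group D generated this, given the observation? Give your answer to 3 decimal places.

0.290

P(component k | x) = π_k·f_k(x) / marginal(x), where marginal(x) = Σ_j π_j·f_j(x).
Poisson probabilities:
  f_A = 0.0128821
  f_B = 0.0530941
  f_C = 0.114817
  f_D = 0.108686
Weight by the priors:
  π_A·f_A = 0.15 × 0.0128821 = 0.00193231
  π_B·f_B = 0.44 × 0.0530941 = 0.0233614
  π_C·f_C = 0.22 × 0.114817 = 0.0252597
  π_D·f_D = 0.19 × 0.108686 = 0.0206503
Marginal: 0.00193231 + 0.0233614 + 0.0252597 + 0.0206503 = 0.0712037
P(Group D | the observation) = 0.0206503 / 0.0712037 ≈ 0.290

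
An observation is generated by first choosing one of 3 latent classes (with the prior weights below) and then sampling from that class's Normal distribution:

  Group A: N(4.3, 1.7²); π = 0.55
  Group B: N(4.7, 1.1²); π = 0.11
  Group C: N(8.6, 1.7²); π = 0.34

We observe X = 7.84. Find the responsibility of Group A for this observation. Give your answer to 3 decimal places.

Posterior ∝ prior × likelihood, so P(k | x) ∝ π_k f_k(x); normalise over all components.
Normal densities:
  p_A = (1/(1.7·√(2π)))·exp(−(7.84−4.3)²/(2·1.7²)) = 0.234672·exp(-2.16810) = 0.0268453
  p_B = (1/(1.1·√(2π)))·exp(−(7.84−4.7)²/(2·1.1²)) = 0.362675·exp(-4.07421) = 0.00616749
  p_C = (1/(1.7·√(2π)))·exp(−(7.84−8.6)²/(2·1.7²)) = 0.234672·exp(-0.09993) = 0.212355
Unnormalised posteriors:
  π_A·p_A = 0.55 × 0.0268453 = 0.0147649
  π_B·p_B = 0.11 × 0.00616749 = 0.000678424
  π_C·p_C = 0.34 × 0.212355 = 0.0722006
Denominator: 0.0147649 + 0.000678424 + 0.0722006 = 0.0876439
Responsibility of Group A: 0.0147649 / 0.0876439 ≈ 0.168

0.168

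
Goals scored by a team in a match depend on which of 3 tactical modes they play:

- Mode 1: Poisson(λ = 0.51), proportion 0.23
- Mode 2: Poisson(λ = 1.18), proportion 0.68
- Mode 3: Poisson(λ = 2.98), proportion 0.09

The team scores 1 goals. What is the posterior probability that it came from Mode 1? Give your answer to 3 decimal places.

0.213

Apply Bayes' rule: the posterior for each component is proportional to its prior times its likelihood at x.
Component likelihoods at x = 1 goals:
  p_1 = 0.306253
  p_2 = 0.362589
  p_3 = 0.151363
Unnormalised posteriors:
  π_1·p_1 = 0.23 × 0.306253 = 0.0704381
  π_2·p_2 = 0.68 × 0.362589 = 0.24656
  π_3·p_3 = 0.09 × 0.151363 = 0.0136226
Marginal: 0.0704381 + 0.24656 + 0.0136226 = 0.330621
So the posterior for Mode 1 is 0.0704381 / 0.330621 ≈ 0.213.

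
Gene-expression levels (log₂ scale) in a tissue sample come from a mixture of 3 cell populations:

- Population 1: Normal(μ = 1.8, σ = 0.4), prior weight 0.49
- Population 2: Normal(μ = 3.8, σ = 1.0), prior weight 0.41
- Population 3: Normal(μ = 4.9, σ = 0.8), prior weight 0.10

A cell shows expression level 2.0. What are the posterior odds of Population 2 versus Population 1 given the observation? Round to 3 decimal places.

Posterior odds = (π_i f_i(x)) / (π_j f_j(x)); the normalising sum cancels.
Component likelihoods at x = 2.0:
  f_1 = (1/(0.4·√(2π)))·exp(−(2.0−1.8)²/(2·0.4²)) = 0.997356·exp(-0.12500) = 0.880163
  f_2 = (1/(1.0·√(2π)))·exp(−(2.0−3.8)²/(2·1.0²)) = 0.398942·exp(-1.62000) = 0.0789502
  f_3 = (1/(0.8·√(2π)))·exp(−(2.0−4.9)²/(2·0.8²)) = 0.498678·exp(-6.57031) = 0.000698827
0.0323696 / 0.43128 ≈ 0.075

0.075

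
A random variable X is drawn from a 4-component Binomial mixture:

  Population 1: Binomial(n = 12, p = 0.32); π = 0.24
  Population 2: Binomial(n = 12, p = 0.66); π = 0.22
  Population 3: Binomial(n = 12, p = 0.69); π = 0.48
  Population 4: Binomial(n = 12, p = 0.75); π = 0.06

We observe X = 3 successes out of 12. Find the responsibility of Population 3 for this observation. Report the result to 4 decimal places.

0.0165

The responsibility of component k is w_k f_k(x) divided by Σ_j w_j f_j(x).
Binomial probabilities:
  f_1 = C(12,3)·0.32^3·0.68^9 = 220·0.032768·0.0310871 = 0.224106
  f_2 = C(12,3)·0.66^3·0.34^9 = 220·0.287496·6.0717e-05 = 0.0038403
  f_3 = C(12,3)·0.69^3·0.31^9 = 220·0.328509·2.64396e-05 = 0.00191084
  f_4 = C(12,3)·0.75^3·0.25^9 = 220·0.421875·3.8147e-06 = 0.000354052
Multiply by the mixture weights:
  w_1·f_1 = 0.24 × 0.224106 = 0.0537854
  w_2·f_2 = 0.22 × 0.0038403 = 0.000844865
  w_3·f_3 = 0.48 × 0.00191084 = 0.000917205
  w_4·f_4 = 0.06 × 0.000354052 = 2.12431e-05
Normaliser: 0.0537854 + 0.000844865 + 0.000917205 + 2.12431e-05 = 0.0555687
P(Population 3 | 3 successes out of 12) = 0.000917205 / 0.0555687 ≈ 0.0165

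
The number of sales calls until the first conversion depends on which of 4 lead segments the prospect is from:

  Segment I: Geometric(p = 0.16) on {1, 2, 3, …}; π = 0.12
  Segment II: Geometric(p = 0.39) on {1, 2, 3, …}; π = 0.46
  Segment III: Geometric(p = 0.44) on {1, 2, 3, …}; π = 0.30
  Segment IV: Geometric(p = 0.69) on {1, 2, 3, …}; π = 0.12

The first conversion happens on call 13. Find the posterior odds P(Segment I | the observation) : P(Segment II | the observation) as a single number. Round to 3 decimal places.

4.976

Only the two components matter; the odds are (w_i f_i(x)) / (w_j f_j(x)).
Component likelihoods at x = 13:
  p_I = 0.0197456
  p_II = 0.0010352
  p_III = 0.000418513
  p_IV = 5.43487e-07
Odds = (0.12/0.46) × (0.0197456/0.0010352) = 0.26087 × 19.0743 ≈ 4.976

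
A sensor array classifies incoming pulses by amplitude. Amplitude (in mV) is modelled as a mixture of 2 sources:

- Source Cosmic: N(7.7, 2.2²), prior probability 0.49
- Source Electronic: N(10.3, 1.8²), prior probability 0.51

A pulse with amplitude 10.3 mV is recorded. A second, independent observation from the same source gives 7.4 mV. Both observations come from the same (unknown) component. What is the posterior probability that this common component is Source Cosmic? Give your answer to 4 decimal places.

0.5371

Posterior ∝ prior × likelihood, so P(k | x) ∝ π_k f_k(x); normalise over all components.
Since both observations come from the same component, the likelihood for component k is f_k(x₁)·f_k(x₂).
  f_Cosmic = [(1/(2.2·√(2π)))·exp(−(10.3−7.7)²/(2·2.2²)) = 0.181337·exp(-0.69835) = 0.0901985] × [0.179659] = 0.016205
  f_Electronic = [(1/(1.8·√(2π)))·exp(−(10.3−10.3)²/(2·1.8²)) = 0.221635·exp(-0.00000) = 0.221635] × [0.0605331] = 0.0134162
Prior × likelihood for each component:
  π_Cosmic·f_Cosmic = 0.49 × 0.016205 = 0.00794044
  π_Electronic·f_Electronic = 0.51 × 0.0134162 = 0.00684228
Evidence: 0.00794044 + 0.00684228 = 0.0147827
So the posterior for Source Cosmic is 0.00794044 / 0.0147827 ≈ 0.5371.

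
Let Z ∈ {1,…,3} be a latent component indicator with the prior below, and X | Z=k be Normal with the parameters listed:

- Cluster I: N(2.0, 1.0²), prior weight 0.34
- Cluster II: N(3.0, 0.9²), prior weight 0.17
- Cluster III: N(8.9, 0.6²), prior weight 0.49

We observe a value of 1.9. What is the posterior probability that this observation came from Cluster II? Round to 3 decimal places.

0.209

Posterior ∝ prior × likelihood, so P(k | x) ∝ π_k f_k(x); normalise over all components.
Component likelihoods at x = 1.9:
  f_I = 0.396953
  f_II = 0.210033
  f_III = 1.84759e-30
Prior × likelihood for each component:
  π_I·f_I = 0.34 × 0.396953 = 0.134964
  π_II·f_II = 0.17 × 0.210033 = 0.0357056
  π_III·f_III = 0.49 × 1.84759e-30 = 9.05321e-31
Evidence: 0.134964 + 0.0357056 + 9.05321e-31 = 0.170669
So the posterior for Cluster II is 0.0357056 / 0.170669 ≈ 0.209.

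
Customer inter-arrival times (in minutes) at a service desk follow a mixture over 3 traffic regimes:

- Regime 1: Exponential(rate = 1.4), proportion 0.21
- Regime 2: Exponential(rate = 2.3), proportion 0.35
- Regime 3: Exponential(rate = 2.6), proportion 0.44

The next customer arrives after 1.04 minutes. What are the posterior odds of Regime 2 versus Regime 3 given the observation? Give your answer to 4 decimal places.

0.9613

Since P(k|x) ∝ π_k f_k(x), the posterior odds are π_i f_i(x) / (π_j f_j(x)).
Component likelihoods at x = 1.04 minutes:
  p_1 = 1.4·e^(−1.4·1.04) = 1.4·e^(−1.4560) = 0.326434
  p_2 = 2.3·e^(−2.3·1.04) = 2.3·e^(−2.3920) = 0.210327
  p_3 = 2.6·e^(−2.6·1.04) = 2.6·e^(−2.7040) = 0.174037
0.0736145 / 0.0765762 ≈ 0.9613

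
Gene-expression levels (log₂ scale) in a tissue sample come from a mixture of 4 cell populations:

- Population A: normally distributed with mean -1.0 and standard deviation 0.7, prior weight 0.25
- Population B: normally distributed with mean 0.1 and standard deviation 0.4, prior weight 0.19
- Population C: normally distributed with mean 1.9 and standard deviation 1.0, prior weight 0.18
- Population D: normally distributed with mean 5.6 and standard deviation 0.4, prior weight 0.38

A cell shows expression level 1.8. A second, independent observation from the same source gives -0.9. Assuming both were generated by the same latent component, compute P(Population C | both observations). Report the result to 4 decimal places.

0.9529

The responsibility of component k is π_k f_k(x) divided by Σ_j π_j f_j(x).
Since both observations come from the same component, the likelihood for component k is f_k(x₁)·f_k(x₂).
  f_A = [(1/(0.7·√(2π)))·exp(−(1.8−-1.0)²/(2·0.7²)) = 0.569918·exp(-8.00000) = 0.000191186] × [0.564132] = 0.000107854
  f_B = [(1/(0.4·√(2π)))·exp(−(1.8−0.1)²/(2·0.4²)) = 0.997356·exp(-9.03125) = 0.000119297] × [0.0438208] = 5.22767e-06
  f_C = [(1/(1.0·√(2π)))·exp(−(1.8−1.9)²/(2·1.0²)) = 0.398942·exp(-0.00500) = 0.396953] × [0.00791545] = 0.00314206
  f_D = [(1/(0.4·√(2π)))·exp(−(1.8−5.6)²/(2·0.4²)) = 0.997356·exp(-45.12500) = 2.51948e-20] × [4.55414e-58] = 1.14741e-77
Prior × likelihood for each component:
  π_A·f_A = 0.25 × 0.000107854 = 2.69635e-05
  π_B·f_B = 0.19 × 5.22767e-06 = 9.93257e-07
  π_C·f_C = 0.18 × 0.00314206 = 0.000565571
  π_D·f_D = 0.38 × 1.14741e-77 = 4.36016e-78
Sum: 2.69635e-05 + 9.93257e-07 + 0.000565571 + 4.36016e-78 = 0.000593527
Responsibility of Population C: 0.000565571 / 0.000593527 ≈ 0.9529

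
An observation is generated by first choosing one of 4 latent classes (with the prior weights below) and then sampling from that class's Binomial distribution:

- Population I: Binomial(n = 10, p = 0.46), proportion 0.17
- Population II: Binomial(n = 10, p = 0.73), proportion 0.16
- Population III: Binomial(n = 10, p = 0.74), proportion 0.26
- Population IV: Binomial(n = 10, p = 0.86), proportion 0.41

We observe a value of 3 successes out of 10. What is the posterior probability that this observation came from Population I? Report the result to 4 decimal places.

0.9356

P(component k | x) = P(Z=k)·f_k(x) / marginal(x), where marginal(x) = Σ_j P(Z=j)·f_j(x).
Binomial probabilities:
  f_I = C(10,3)·0.46^3·0.54^7 = 120·0.097336·0.0133893 = 0.156391
  f_II = C(10,3)·0.73^3·0.27^7 = 120·0.389017·0.000104604 = 0.00488311
  f_III = C(10,3)·0.74^3·0.26^7 = 120·0.405224·8.03181e-05 = 0.00390562
  f_IV = C(10,3)·0.86^3·0.14^7 = 120·0.636056·1.05414e-06 = 8.04587e-05
Prior × likelihood for each component:
  P(Z=I)·f_I = 0.17 × 0.156391 = 0.0265864
  P(Z=II)·f_II = 0.16 × 0.00488311 = 0.000781297
  P(Z=III)·f_III = 0.26 × 0.00390562 = 0.00101546
  P(Z=IV)·f_IV = 0.41 × 8.04587e-05 = 3.29881e-05
Evidence: 0.0265864 + 0.000781297 + 0.00101546 + 3.29881e-05 = 0.0284162
P(Population I | x) ≈ 0.9356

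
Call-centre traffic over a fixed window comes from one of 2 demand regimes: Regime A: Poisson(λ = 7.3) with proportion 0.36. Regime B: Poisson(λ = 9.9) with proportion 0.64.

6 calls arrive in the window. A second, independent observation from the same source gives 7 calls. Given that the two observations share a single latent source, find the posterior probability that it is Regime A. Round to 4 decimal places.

0.6602

By Bayes' theorem, P(k | x) = P(Z=k) f_k(x) / Σ_j P(Z=j) f_j(x).
Since both observations come from the same component, the likelihood for component k is f_k(x₁)·f_k(x₂).
  L_A = [e^(−7.3)·7.3^6/6! = 0.141989] × [0.148074] = 0.0210249
  L_B = [e^(−9.9)·9.9^6/6! = 0.065609] × [0.0927898] = 0.00608785
Multiply by the mixture weights:
  P(Z=A)·L_A = 0.36 × 0.0210249 = 0.00756898
  P(Z=B)·L_B = 0.64 × 0.00608785 = 0.00389622
Evidence: 0.00756898 + 0.00389622 = 0.0114652
So the posterior for Regime A is 0.00756898 / 0.0114652 ≈ 0.6602.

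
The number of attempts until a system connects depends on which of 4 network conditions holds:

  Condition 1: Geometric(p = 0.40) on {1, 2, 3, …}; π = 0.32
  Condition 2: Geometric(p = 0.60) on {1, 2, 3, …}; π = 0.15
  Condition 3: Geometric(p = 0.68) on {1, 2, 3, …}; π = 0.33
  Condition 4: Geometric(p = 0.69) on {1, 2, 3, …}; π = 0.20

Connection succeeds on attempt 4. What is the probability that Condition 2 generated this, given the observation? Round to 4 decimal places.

0.1284

Apply Bayes' rule: the posterior for each component is proportional to its prior times its likelihood at x.
Evaluate each component's likelihood at the observed value:
  p_1 = 0.0864
  p_2 = 0.0384
  p_3 = 0.0222822
  p_4 = 0.0205558
Prior × likelihood for each component:
  π_1·p_1 = 0.32 × 0.0864 = 0.027648
  π_2·p_2 = 0.15 × 0.0384 = 0.00576
  π_3·p_3 = 0.33 × 0.0222822 = 0.00735314
  π_4·p_4 = 0.20 × 0.0205558 = 0.00411116
Sum: 0.027648 + 0.00576 + 0.00735314 + 0.00411116 = 0.0448723
So the posterior for Condition 2 is 0.00576 / 0.0448723 ≈ 0.1284.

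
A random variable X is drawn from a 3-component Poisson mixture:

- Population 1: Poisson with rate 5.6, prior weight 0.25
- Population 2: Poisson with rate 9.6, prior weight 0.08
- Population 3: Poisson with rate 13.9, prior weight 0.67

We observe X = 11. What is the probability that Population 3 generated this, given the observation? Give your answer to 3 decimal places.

Posterior ∝ prior × likelihood, so P(k | x) ∝ w_k f_k(x); normalise over all components.
Poisson probabilities:
  f_1 = e^(−5.6)·5.6^11/11! = 0.0157349
  f_2 = e^(−9.6)·9.6^11/11! = 0.108293
  f_3 = e^(−13.9)·13.9^11/11! = 0.0861616
Weight by the priors:
  w_1·f_1 = 0.25 × 0.0157349 = 0.00393372
  w_2·f_2 = 0.08 × 0.108293 = 0.00866345
  w_3·f_3 = 0.67 × 0.0861616 = 0.0577283
Sum: 0.00393372 + 0.00866345 + 0.0577283 = 0.0703254
P(Population 3 | 11) = 0.0577283 / 0.0703254 ≈ 0.821

0.821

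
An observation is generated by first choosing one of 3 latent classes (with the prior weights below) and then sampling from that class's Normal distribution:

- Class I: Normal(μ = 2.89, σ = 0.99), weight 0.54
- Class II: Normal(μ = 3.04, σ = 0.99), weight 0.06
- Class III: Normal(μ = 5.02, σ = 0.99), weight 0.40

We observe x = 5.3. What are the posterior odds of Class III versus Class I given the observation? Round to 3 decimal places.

13.776

Posterior odds = (π_i f_i(x)) / (π_j f_j(x)); the normalising sum cancels.
Evaluate each component's likelihood at the observed value:
  f_I = (1/(0.99·√(2π)))·exp(−(5.3−2.89)²/(2·0.99²)) = 0.402972·exp(-2.96301) = 0.0208187
  f_II = (1/(0.99·√(2π)))·exp(−(5.3−3.04)²/(2·0.99²)) = 0.402972·exp(-2.60565) = 0.0297615
  f_III = (1/(0.99·√(2π)))·exp(−(5.3−5.02)²/(2·0.99²)) = 0.402972·exp(-0.04000) = 0.387173
Posterior odds = (π_III·f_III) / (π_I·f_I) = (0.40·0.387173) / (0.54·0.0208187) = 0.154869 / 0.0112421 ≈ 13.776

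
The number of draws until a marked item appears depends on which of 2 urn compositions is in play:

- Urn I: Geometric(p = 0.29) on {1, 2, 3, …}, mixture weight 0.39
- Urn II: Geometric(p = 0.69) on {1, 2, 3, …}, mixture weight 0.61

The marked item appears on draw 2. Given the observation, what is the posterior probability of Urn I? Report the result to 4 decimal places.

Apply Bayes' rule: the posterior for each component is proportional to its prior times its likelihood at x.
Evaluate each component's likelihood at the observed value:
  L_I = 0.29·(1−0.29)^1 = 0.29·0.71 = 0.2059
  L_II = 0.69·(1−0.69)^1 = 0.69·0.31 = 0.2139
Prior × likelihood for each component:
  π_I·L_I = 0.39 × 0.2059 = 0.080301
  π_II·L_II = 0.61 × 0.2139 = 0.130479
Marginal: 0.080301 + 0.130479 = 0.21078
Responsibility of Urn I: 0.080301 / 0.21078 ≈ 0.3810

0.3810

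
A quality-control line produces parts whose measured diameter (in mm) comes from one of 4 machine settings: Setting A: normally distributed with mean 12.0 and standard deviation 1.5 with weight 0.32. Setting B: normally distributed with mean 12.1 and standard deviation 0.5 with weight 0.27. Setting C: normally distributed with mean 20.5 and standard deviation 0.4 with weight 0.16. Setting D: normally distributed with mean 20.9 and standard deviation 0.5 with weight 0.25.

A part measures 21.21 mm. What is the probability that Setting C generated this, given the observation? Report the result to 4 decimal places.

P(component k | x) = P(Z=k)·f_k(x) / marginal(x), where marginal(x) = Σ_j P(Z=j)·f_j(x).
Evaluate each component's likelihood at the observed value:
  f_A = (1/(1.5·√(2π)))·exp(−(21.21−12.0)²/(2·1.5²)) = 0.265962·exp(-18.84980) = 1.73163e-09
  f_B = (1/(0.5·√(2π)))·exp(−(21.21−12.1)²/(2·0.5²)) = 0.797885·exp(-165.98420) = 6.54512e-73
  f_C = (1/(0.4·√(2π)))·exp(−(21.21−20.5)²/(2·0.4²)) = 0.997356·exp(-1.57531) = 0.206396
  f_D = (1/(0.5·√(2π)))·exp(−(21.21−20.9)²/(2·0.5²)) = 0.797885·exp(-0.19220) = 0.658368
Multiply by the mixture weights:
  P(Z=A)·f_A = 0.32 × 1.73163e-09 = 5.54121e-10
  P(Z=B)·f_B = 0.27 × 6.54512e-73 = 1.76718e-73
  P(Z=C)·f_C = 0.16 × 0.206396 = 0.0330233
  P(Z=D)·f_D = 0.25 × 0.658368 = 0.164592
Sum: 5.54121e-10 + 1.76718e-73 + 0.0330233 + 0.164592 = 0.197615
P(Setting C | the observation) = 0.0330233 / 0.197615 ≈ 0.1671

0.1671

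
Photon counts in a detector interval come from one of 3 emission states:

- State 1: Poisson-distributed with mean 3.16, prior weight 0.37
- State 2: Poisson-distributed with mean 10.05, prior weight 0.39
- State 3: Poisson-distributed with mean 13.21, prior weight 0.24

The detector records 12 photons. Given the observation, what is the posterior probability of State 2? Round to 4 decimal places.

0.5899

P(component k | x) = P(Z=k)·f_k(x) / marginal(x), where marginal(x) = Σ_j P(Z=j)·f_j(x).
Component likelihoods at x = 12 photons:
  p_1 = 8.78087e-05
  p_2 = 0.0957186
  p_3 = 0.108011
Multiply by the mixture weights:
  P(Z=1)·p_1 = 0.37 × 8.78087e-05 = 3.24892e-05
  P(Z=2)·p_2 = 0.39 × 0.0957186 = 0.0373302
  P(Z=3)·p_3 = 0.24 × 0.108011 = 0.0259226
Normaliser: 3.24892e-05 + 0.0373302 + 0.0259226 = 0.0632853
P(State 2 | x) ≈ 0.5899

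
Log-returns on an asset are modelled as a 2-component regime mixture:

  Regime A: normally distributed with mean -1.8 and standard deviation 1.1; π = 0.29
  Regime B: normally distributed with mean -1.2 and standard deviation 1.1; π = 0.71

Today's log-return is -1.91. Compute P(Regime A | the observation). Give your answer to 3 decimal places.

Apply Bayes' rule: the posterior for each component is proportional to its prior times its likelihood at x.
Normal densities:
  L_A = (1/(1.1·√(2π)))·exp(−(-1.91−-1.8)²/(2·1.1²)) = 0.362675·exp(-0.00500) = 0.360866
  L_B = (1/(1.1·√(2π)))·exp(−(-1.91−-1.2)²/(2·1.1²)) = 0.362675·exp(-0.20831) = 0.294477
Unnormalised posteriors:
  π_A·L_A = 0.29 × 0.360866 = 0.104651
  π_B·L_B = 0.71 × 0.294477 = 0.209079
Sum: 0.104651 + 0.209079 = 0.31373
Responsibility of Regime A: 0.104651 / 0.31373 ≈ 0.334

0.334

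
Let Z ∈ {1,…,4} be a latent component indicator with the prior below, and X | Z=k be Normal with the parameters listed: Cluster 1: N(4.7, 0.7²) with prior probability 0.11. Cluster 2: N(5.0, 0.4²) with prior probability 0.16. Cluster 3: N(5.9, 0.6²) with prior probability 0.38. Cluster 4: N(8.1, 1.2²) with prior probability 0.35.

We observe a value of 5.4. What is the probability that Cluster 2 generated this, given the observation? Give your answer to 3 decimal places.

0.300

The responsibility of component k is P(Z=k) f_k(x) divided by Σ_j P(Z=j) f_j(x).
Component likelihoods at x = 5.4:
  p_1 = (1/(0.7·√(2π)))·exp(−(5.4−4.7)²/(2·0.7²)) = 0.569918·exp(-0.50000) = 0.345672
  p_2 = (1/(0.4·√(2π)))·exp(−(5.4−5.0)²/(2·0.4²)) = 0.997356·exp(-0.50000) = 0.604927
  p_3 = (1/(0.6·√(2π)))·exp(−(5.4−5.9)²/(2·0.6²)) = 0.664904·exp(-0.34722) = 0.469853
  p_4 = (1/(1.2·√(2π)))·exp(−(5.4−8.1)²/(2·1.2²)) = 0.332452·exp(-2.53125) = 0.0264497
Weight by the priors:
  P(Z=1)·p_1 = 0.11 × 0.345672 = 0.038024
  P(Z=2)·p_2 = 0.16 × 0.604927 = 0.0967883
  P(Z=3)·p_3 = 0.38 × 0.469853 = 0.178544
  P(Z=4)·p_4 = 0.35 × 0.0264497 = 0.0092574
Normaliser: 0.038024 + 0.0967883 + 0.178544 + 0.0092574 = 0.322614
Responsibility of Cluster 2: 0.0967883 / 0.322614 ≈ 0.300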